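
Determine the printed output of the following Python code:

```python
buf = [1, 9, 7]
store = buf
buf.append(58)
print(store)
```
[1, 9, 7, 58]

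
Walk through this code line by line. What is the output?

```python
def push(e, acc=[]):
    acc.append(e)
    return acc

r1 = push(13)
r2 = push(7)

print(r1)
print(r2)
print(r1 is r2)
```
[13, 7]
[13, 7]
True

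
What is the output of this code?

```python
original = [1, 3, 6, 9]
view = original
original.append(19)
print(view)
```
[1, 3, 6, 9, 19]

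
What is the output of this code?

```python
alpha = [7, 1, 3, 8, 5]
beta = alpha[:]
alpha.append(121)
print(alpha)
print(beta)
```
[7, 1, 3, 8, 5, 121]
[7, 1, 3, 8, 5]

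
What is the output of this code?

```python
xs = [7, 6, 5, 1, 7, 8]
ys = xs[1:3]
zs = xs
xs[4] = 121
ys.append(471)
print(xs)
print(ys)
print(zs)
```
[7, 6, 5, 1, 121, 8]
[6, 5, 471]
[7, 6, 5, 1, 121, 8]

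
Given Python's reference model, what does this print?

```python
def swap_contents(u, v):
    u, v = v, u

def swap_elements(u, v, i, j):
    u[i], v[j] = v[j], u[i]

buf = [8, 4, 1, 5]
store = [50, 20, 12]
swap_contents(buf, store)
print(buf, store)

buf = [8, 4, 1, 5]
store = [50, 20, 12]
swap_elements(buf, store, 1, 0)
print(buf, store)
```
[8, 4, 1, 5] [50, 20, 12]
[8, 50, 1, 5] [4, 20, 12]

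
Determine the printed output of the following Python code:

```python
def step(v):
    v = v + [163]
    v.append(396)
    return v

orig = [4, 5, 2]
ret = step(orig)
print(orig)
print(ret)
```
[4, 5, 2]
[4, 5, 2, 163, 396]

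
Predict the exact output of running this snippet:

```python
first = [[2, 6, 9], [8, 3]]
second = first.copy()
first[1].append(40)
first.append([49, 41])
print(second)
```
[[2, 6, 9], [8, 3, 40]]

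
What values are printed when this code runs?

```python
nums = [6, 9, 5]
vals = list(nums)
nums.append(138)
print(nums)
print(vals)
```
[6, 9, 5, 138]
[6, 9, 5]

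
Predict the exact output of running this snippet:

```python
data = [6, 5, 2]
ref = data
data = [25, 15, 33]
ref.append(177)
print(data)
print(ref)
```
[25, 15, 33]
[6, 5, 2, 177]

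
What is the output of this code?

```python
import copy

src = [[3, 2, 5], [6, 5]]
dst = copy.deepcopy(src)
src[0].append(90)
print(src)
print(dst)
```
[[3, 2, 5, 90], [6, 5]]
[[3, 2, 5], [6, 5]]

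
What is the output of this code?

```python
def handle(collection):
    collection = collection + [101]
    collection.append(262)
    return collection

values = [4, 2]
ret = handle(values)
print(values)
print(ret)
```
[4, 2]
[4, 2, 101, 262]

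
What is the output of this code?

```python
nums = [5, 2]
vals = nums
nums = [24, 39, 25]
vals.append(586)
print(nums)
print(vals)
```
[24, 39, 25]
[5, 2, 586]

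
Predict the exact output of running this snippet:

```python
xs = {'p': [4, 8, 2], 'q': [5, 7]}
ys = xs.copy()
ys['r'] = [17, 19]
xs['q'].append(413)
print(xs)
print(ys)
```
{'p': [4, 8, 2], 'q': [5, 7, 413]}
{'p': [4, 8, 2], 'q': [5, 7, 413], 'r': [17, 19]}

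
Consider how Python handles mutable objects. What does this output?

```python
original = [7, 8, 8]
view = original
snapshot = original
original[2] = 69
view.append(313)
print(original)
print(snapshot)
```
[7, 8, 69, 313]
[7, 8, 69, 313]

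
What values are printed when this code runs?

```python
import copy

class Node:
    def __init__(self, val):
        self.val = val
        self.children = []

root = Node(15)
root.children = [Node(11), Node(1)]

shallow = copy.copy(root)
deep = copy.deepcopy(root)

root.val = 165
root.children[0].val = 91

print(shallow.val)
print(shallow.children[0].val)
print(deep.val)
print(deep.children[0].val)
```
15
91
15
11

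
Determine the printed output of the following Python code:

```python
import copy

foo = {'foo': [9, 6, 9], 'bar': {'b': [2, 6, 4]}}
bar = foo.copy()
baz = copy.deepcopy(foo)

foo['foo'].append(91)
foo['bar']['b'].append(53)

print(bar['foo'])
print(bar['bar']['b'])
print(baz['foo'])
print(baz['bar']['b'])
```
[9, 6, 9, 91]
[2, 6, 4, 53]
[9, 6, 9]
[2, 6, 4]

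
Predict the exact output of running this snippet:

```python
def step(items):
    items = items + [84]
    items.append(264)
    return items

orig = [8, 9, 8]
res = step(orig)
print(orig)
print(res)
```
[8, 9, 8]
[8, 9, 8, 84, 264]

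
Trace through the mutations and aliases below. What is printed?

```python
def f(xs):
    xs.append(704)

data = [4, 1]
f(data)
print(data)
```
[4, 1, 704]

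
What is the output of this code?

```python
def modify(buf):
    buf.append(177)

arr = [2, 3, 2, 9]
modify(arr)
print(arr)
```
[2, 3, 2, 9, 177]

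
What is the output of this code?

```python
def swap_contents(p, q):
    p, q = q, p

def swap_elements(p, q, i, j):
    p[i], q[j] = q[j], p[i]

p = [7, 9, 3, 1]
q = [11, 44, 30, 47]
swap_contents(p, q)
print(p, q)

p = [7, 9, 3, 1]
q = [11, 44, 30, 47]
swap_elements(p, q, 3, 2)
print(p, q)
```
[7, 9, 3, 1] [11, 44, 30, 47]
[7, 9, 3, 30] [11, 44, 1, 47]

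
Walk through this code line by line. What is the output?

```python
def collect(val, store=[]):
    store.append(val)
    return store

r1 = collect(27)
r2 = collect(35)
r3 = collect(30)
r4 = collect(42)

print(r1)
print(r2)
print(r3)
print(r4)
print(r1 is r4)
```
[27, 35, 30, 42]
[27, 35, 30, 42]
[27, 35, 30, 42]
[27, 35, 30, 42]
True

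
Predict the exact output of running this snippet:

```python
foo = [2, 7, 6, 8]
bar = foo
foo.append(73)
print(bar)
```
[2, 7, 6, 8, 73]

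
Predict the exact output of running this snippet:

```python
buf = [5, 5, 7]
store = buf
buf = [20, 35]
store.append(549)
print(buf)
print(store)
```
[20, 35]
[5, 5, 7, 549]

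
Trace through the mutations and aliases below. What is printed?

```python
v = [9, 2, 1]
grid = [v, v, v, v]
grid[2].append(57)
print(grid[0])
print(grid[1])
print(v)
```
[9, 2, 1, 57]
[9, 2, 1, 57]
[9, 2, 1, 57]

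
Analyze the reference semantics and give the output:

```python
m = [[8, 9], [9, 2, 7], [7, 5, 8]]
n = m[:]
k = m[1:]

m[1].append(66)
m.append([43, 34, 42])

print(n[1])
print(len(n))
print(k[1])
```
[9, 2, 7, 66]
3
[7, 5, 8]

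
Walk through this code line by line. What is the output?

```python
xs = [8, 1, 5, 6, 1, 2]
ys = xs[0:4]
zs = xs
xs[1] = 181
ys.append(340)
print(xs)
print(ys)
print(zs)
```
[8, 181, 5, 6, 1, 2]
[8, 1, 5, 6, 340]
[8, 181, 5, 6, 1, 2]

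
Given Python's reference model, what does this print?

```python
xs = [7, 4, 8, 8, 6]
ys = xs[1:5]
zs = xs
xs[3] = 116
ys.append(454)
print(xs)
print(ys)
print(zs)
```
[7, 4, 8, 116, 6]
[4, 8, 8, 6, 454]
[7, 4, 8, 116, 6]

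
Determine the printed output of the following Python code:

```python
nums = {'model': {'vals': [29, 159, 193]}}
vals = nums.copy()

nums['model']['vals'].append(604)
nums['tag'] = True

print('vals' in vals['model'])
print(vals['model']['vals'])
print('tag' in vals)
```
True
[29, 159, 193, 604]
False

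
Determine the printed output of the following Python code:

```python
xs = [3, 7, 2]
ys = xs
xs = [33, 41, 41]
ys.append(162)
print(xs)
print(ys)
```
[33, 41, 41]
[3, 7, 2, 162]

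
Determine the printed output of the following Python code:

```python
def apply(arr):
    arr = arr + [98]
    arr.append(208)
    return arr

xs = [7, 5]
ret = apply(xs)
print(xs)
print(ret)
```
[7, 5]
[7, 5, 98, 208]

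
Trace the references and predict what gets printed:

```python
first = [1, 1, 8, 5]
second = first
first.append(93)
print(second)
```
[1, 1, 8, 5, 93]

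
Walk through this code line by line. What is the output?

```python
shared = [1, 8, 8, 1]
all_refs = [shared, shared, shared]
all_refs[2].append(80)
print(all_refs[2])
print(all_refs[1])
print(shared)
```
[1, 8, 8, 1, 80]
[1, 8, 8, 1, 80]
[1, 8, 8, 1, 80]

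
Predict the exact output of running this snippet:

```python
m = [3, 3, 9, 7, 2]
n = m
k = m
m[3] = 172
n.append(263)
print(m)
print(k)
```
[3, 3, 9, 172, 2, 263]
[3, 3, 9, 172, 2, 263]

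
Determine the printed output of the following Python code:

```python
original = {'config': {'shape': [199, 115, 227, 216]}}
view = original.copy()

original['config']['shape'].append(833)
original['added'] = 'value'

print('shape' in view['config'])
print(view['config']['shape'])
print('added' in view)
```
True
[199, 115, 227, 216, 833]
False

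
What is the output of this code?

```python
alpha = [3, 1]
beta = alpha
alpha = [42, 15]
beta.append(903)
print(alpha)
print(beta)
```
[42, 15]
[3, 1, 903]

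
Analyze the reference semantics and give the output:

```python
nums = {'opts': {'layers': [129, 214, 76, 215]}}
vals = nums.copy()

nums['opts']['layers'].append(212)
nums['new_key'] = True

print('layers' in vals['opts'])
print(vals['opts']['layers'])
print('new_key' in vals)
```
True
[129, 214, 76, 215, 212]
False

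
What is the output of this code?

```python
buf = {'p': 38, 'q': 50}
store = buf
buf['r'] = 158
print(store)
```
{'p': 38, 'q': 50, 'r': 158}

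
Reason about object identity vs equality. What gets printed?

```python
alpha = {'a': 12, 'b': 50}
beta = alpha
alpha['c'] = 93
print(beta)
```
{'a': 12, 'b': 50, 'c': 93}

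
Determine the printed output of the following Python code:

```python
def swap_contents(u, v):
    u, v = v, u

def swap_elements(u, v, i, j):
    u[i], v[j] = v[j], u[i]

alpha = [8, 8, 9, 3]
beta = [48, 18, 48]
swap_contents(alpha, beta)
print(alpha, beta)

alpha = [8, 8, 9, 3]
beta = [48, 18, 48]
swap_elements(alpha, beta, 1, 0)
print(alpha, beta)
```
[8, 8, 9, 3] [48, 18, 48]
[8, 48, 9, 3] [8, 18, 48]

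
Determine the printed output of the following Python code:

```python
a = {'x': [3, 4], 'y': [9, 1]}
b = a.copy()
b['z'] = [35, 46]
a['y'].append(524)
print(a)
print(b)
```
{'x': [3, 4], 'y': [9, 1, 524]}
{'x': [3, 4], 'y': [9, 1, 524], 'z': [35, 46]}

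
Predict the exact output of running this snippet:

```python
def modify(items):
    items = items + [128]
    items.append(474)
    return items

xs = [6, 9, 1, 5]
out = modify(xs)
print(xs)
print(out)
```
[6, 9, 1, 5]
[6, 9, 1, 5, 128, 474]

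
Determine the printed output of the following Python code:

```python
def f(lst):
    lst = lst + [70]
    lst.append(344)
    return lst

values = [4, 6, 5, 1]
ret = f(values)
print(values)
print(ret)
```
[4, 6, 5, 1]
[4, 6, 5, 1, 70, 344]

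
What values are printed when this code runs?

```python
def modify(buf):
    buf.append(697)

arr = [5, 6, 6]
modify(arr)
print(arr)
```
[5, 6, 6, 697]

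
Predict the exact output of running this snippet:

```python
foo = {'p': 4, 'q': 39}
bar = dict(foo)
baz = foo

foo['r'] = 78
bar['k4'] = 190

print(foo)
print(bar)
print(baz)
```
{'p': 4, 'q': 39, 'r': 78}
{'p': 4, 'q': 39, 'k4': 190}
{'p': 4, 'q': 39, 'r': 78}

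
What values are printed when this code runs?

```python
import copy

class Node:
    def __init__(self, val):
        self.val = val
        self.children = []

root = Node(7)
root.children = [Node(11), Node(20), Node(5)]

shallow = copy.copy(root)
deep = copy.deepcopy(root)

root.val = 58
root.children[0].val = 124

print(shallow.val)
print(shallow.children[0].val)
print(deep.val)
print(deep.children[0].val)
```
7
124
7
11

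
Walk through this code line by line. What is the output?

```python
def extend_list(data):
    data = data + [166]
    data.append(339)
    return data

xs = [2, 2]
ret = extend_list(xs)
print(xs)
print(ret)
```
[2, 2]
[2, 2, 166, 339]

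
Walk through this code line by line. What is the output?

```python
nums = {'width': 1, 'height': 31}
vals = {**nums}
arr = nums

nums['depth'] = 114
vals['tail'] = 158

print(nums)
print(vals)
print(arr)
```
{'width': 1, 'height': 31, 'depth': 114}
{'width': 1, 'height': 31, 'tail': 158}
{'width': 1, 'height': 31, 'depth': 114}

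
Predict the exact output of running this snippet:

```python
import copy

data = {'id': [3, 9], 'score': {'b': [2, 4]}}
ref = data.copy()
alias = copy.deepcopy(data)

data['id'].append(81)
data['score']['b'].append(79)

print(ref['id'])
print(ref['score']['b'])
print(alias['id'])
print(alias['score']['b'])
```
[3, 9, 81]
[2, 4, 79]
[3, 9]
[2, 4]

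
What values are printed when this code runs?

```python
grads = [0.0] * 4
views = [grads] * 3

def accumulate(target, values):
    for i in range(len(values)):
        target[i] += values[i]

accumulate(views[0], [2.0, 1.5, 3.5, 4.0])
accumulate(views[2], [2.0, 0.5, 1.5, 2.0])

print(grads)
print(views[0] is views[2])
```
[4.0, 2.0, 5.0, 6.0]
True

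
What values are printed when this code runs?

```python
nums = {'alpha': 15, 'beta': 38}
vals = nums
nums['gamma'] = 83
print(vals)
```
{'alpha': 15, 'beta': 38, 'gamma': 83}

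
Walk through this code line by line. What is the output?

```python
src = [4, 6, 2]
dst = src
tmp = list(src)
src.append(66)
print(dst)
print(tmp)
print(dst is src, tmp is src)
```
[4, 6, 2, 66]
[4, 6, 2]
True False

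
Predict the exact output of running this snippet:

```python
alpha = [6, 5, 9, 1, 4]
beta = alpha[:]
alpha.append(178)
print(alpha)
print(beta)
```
[6, 5, 9, 1, 4, 178]
[6, 5, 9, 1, 4]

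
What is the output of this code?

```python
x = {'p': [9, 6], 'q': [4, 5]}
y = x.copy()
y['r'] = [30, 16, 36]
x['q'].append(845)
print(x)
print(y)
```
{'p': [9, 6], 'q': [4, 5, 845]}
{'p': [9, 6], 'q': [4, 5, 845], 'r': [30, 16, 36]}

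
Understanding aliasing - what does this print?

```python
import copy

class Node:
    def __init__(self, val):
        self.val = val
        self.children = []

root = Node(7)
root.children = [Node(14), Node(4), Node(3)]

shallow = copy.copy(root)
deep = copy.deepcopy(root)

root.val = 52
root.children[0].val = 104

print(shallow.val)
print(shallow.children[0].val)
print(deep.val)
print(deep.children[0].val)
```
7
104
7
14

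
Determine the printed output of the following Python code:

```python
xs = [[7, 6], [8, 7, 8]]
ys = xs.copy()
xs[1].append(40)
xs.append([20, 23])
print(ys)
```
[[7, 6], [8, 7, 8, 40]]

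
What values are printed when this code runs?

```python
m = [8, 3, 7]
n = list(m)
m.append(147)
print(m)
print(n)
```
[8, 3, 7, 147]
[8, 3, 7]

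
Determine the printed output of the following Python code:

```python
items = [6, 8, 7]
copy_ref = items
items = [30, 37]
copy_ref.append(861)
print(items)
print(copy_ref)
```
[30, 37]
[6, 8, 7, 861]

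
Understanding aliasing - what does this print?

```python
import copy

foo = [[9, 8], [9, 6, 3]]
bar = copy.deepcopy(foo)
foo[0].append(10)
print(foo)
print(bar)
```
[[9, 8, 10], [9, 6, 3]]
[[9, 8], [9, 6, 3]]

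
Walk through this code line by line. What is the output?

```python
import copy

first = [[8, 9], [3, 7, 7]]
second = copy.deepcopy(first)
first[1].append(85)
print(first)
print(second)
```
[[8, 9], [3, 7, 7, 85]]
[[8, 9], [3, 7, 7]]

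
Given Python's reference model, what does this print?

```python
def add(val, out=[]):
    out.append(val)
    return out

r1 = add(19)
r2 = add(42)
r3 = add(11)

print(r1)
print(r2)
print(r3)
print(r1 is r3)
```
[19, 42, 11]
[19, 42, 11]
[19, 42, 11]
True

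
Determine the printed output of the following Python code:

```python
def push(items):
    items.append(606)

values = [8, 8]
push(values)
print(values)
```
[8, 8, 606]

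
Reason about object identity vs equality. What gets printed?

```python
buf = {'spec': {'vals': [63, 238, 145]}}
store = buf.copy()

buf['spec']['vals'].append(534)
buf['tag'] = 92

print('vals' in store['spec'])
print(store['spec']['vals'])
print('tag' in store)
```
True
[63, 238, 145, 534]
False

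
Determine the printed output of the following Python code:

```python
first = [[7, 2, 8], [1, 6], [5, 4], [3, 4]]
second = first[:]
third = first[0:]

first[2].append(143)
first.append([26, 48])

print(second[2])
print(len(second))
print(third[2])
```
[5, 4, 143]
4
[5, 4, 143]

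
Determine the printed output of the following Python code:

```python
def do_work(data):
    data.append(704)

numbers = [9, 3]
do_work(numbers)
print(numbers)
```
[9, 3, 704]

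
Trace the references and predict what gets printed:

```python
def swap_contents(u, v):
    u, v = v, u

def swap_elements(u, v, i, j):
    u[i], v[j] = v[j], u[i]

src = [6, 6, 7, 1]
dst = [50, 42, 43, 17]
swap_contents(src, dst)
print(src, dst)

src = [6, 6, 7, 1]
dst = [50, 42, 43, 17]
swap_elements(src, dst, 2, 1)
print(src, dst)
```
[6, 6, 7, 1] [50, 42, 43, 17]
[6, 6, 42, 1] [50, 7, 43, 17]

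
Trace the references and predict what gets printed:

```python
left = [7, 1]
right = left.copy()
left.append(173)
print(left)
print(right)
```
[7, 1, 173]
[7, 1]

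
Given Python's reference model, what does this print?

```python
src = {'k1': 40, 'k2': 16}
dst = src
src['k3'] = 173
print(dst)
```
{'k1': 40, 'k2': 16, 'k3': 173}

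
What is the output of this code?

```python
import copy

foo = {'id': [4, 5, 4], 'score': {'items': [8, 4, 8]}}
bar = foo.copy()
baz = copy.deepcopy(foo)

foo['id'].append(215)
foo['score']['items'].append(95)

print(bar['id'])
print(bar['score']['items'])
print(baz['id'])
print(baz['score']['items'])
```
[4, 5, 4, 215]
[8, 4, 8, 95]
[4, 5, 4]
[8, 4, 8]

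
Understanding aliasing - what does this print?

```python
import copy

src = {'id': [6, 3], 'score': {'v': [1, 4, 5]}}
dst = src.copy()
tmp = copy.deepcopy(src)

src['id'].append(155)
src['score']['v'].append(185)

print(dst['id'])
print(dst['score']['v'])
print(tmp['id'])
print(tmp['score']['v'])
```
[6, 3, 155]
[1, 4, 5, 185]
[6, 3]
[1, 4, 5]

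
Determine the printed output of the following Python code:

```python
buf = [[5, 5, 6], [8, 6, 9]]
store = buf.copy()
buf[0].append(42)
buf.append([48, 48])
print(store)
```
[[5, 5, 6, 42], [8, 6, 9]]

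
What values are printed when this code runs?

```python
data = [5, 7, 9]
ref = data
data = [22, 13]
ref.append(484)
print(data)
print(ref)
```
[22, 13]
[5, 7, 9, 484]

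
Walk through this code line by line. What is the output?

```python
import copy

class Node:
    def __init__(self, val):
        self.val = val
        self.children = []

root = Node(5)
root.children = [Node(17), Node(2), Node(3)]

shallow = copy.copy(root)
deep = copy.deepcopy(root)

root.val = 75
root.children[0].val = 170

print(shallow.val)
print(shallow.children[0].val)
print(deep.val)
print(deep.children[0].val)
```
5
170
5
17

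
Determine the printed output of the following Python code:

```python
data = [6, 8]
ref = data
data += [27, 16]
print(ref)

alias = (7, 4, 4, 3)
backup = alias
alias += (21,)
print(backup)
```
[6, 8, 27, 16]
(7, 4, 4, 3)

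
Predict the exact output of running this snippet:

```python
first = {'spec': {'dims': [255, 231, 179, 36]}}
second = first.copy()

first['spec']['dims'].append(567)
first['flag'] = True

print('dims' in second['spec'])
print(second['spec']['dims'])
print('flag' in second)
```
True
[255, 231, 179, 36, 567]
False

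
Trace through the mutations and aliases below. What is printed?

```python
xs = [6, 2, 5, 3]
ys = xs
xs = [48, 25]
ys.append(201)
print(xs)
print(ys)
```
[48, 25]
[6, 2, 5, 3, 201]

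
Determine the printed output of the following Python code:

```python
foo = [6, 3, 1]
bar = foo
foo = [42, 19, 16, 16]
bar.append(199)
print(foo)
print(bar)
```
[42, 19, 16, 16]
[6, 3, 1, 199]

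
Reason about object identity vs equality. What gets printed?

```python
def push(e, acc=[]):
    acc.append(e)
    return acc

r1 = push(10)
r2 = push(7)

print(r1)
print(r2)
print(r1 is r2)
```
[10, 7]
[10, 7]
True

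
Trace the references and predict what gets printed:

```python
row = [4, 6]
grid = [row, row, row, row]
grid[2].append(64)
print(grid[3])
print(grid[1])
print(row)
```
[4, 6, 64]
[4, 6, 64]
[4, 6, 64]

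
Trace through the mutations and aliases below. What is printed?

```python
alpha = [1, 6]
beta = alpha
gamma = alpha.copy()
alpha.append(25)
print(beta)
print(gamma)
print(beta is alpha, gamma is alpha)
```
[1, 6, 25]
[1, 6]
True False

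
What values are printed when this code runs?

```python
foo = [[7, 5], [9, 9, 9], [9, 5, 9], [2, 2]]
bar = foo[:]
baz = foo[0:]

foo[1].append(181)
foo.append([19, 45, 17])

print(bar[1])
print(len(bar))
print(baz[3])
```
[9, 9, 9, 181]
4
[2, 2]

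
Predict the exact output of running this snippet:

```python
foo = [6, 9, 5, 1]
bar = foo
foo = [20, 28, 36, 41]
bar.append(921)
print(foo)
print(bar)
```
[20, 28, 36, 41]
[6, 9, 5, 1, 921]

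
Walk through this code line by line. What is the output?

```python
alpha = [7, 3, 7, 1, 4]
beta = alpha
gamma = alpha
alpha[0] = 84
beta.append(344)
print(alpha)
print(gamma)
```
[84, 3, 7, 1, 4, 344]
[84, 3, 7, 1, 4, 344]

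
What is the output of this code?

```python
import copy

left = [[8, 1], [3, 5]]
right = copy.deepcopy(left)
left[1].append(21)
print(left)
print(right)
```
[[8, 1], [3, 5, 21]]
[[8, 1], [3, 5]]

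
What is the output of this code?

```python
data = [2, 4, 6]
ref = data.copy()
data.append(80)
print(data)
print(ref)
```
[2, 4, 6, 80]
[2, 4, 6]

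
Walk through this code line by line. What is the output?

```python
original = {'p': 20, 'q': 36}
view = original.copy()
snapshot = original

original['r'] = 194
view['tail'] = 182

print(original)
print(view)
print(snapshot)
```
{'p': 20, 'q': 36, 'r': 194}
{'p': 20, 'q': 36, 'tail': 182}
{'p': 20, 'q': 36, 'r': 194}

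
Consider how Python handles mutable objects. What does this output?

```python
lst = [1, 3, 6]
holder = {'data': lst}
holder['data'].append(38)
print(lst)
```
[1, 3, 6, 38]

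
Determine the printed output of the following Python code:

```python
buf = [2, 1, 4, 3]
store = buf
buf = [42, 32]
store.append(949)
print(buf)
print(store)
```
[42, 32]
[2, 1, 4, 3, 949]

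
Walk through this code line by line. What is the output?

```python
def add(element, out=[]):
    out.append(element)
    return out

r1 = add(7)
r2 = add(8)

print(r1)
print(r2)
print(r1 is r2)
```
[7, 8]
[7, 8]
True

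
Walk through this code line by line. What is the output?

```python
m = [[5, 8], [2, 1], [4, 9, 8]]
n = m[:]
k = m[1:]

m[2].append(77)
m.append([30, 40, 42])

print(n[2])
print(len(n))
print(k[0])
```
[4, 9, 8, 77]
3
[2, 1]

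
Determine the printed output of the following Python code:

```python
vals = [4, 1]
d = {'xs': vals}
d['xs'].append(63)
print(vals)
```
[4, 1, 63]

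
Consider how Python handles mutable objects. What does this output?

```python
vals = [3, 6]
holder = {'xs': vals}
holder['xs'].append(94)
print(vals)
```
[3, 6, 94]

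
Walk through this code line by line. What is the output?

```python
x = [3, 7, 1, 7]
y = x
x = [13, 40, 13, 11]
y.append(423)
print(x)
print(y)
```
[13, 40, 13, 11]
[3, 7, 1, 7, 423]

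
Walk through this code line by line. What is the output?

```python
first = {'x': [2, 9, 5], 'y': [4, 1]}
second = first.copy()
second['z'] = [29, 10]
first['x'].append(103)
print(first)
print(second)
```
{'x': [2, 9, 5, 103], 'y': [4, 1]}
{'x': [2, 9, 5, 103], 'y': [4, 1], 'z': [29, 10]}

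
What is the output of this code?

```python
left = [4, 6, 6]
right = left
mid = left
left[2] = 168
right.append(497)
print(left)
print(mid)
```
[4, 6, 168, 497]
[4, 6, 168, 497]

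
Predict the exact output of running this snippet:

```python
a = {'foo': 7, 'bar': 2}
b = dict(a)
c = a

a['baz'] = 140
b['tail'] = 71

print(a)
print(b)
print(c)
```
{'foo': 7, 'bar': 2, 'baz': 140}
{'foo': 7, 'bar': 2, 'tail': 71}
{'foo': 7, 'bar': 2, 'baz': 140}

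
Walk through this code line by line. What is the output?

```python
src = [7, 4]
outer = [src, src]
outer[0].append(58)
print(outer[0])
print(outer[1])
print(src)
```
[7, 4, 58]
[7, 4, 58]
[7, 4, 58]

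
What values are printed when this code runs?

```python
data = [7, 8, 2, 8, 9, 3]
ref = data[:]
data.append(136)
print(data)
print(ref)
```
[7, 8, 2, 8, 9, 3, 136]
[7, 8, 2, 8, 9, 3]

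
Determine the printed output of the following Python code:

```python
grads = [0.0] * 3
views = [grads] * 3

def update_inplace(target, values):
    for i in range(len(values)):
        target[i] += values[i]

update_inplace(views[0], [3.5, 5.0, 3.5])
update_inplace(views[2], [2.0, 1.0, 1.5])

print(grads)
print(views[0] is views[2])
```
[5.5, 6.0, 5.0]
True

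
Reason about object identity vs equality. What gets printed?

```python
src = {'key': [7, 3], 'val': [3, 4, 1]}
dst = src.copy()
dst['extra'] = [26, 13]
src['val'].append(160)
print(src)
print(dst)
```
{'key': [7, 3], 'val': [3, 4, 1, 160]}
{'key': [7, 3], 'val': [3, 4, 1, 160], 'extra': [26, 13]}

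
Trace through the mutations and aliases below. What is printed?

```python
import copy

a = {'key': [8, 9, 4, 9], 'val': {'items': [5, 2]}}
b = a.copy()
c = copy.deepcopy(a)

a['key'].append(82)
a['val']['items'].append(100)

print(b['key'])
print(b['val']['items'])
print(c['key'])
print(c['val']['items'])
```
[8, 9, 4, 9, 82]
[5, 2, 100]
[8, 9, 4, 9]
[5, 2]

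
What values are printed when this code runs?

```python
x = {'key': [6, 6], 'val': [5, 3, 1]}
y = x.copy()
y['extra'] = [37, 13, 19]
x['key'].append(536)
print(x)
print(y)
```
{'key': [6, 6, 536], 'val': [5, 3, 1]}
{'key': [6, 6, 536], 'val': [5, 3, 1], 'extra': [37, 13, 19]}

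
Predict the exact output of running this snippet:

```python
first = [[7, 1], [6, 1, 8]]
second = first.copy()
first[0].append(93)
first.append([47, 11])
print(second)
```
[[7, 1, 93], [6, 1, 8]]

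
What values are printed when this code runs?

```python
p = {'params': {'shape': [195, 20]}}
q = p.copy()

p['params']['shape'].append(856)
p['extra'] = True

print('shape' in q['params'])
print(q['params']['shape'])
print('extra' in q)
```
True
[195, 20, 856]
False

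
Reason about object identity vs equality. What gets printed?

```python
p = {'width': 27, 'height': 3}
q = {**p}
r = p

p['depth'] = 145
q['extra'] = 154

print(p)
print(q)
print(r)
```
{'width': 27, 'height': 3, 'depth': 145}
{'width': 27, 'height': 3, 'extra': 154}
{'width': 27, 'height': 3, 'depth': 145}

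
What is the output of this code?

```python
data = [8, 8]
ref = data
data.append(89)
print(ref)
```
[8, 8, 89]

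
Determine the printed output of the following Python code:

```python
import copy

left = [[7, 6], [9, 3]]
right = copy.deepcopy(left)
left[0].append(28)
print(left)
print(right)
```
[[7, 6, 28], [9, 3]]
[[7, 6], [9, 3]]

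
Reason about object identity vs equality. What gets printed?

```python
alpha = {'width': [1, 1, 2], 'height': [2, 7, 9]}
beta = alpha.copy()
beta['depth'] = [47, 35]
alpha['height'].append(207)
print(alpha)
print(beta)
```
{'width': [1, 1, 2], 'height': [2, 7, 9, 207]}
{'width': [1, 1, 2], 'height': [2, 7, 9, 207], 'depth': [47, 35]}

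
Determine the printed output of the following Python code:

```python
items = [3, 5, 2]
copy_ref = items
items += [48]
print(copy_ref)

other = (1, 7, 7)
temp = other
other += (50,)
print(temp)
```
[3, 5, 2, 48]
(1, 7, 7)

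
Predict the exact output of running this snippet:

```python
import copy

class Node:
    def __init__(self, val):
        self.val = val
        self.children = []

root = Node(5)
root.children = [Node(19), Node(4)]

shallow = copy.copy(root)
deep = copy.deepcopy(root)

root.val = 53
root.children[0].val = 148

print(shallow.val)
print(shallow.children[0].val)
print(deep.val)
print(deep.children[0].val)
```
5
148
5
19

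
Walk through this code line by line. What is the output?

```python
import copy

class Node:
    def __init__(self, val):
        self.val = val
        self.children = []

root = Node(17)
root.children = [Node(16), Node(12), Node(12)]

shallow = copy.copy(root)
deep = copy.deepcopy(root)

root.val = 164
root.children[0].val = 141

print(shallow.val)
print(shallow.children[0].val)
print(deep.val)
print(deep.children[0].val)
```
17
141
17
16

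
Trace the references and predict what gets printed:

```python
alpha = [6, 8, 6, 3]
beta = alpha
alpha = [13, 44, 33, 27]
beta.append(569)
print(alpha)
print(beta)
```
[13, 44, 33, 27]
[6, 8, 6, 3, 569]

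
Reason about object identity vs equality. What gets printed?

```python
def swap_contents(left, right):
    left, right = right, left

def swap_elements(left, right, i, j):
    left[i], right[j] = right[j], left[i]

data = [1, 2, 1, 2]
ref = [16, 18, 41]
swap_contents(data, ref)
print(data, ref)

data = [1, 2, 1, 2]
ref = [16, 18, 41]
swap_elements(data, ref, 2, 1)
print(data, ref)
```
[1, 2, 1, 2] [16, 18, 41]
[1, 2, 18, 2] [16, 1, 41]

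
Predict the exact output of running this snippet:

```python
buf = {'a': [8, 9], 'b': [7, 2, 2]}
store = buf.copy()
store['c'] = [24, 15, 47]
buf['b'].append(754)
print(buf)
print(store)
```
{'a': [8, 9], 'b': [7, 2, 2, 754]}
{'a': [8, 9], 'b': [7, 2, 2, 754], 'c': [24, 15, 47]}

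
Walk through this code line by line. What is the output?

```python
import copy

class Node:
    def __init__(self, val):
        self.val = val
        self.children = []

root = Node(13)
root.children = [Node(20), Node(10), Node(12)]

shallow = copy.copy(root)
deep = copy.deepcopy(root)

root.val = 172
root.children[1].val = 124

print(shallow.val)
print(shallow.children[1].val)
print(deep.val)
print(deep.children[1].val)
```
13
124
13
10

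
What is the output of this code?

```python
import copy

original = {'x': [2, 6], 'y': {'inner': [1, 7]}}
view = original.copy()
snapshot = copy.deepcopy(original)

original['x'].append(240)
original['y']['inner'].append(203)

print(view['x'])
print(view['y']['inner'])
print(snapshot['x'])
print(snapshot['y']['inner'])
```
[2, 6, 240]
[1, 7, 203]
[2, 6]
[1, 7]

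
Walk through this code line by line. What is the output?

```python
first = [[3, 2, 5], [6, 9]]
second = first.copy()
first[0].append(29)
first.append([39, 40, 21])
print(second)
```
[[3, 2, 5, 29], [6, 9]]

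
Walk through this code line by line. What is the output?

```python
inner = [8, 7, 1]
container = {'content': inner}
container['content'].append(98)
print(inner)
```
[8, 7, 1, 98]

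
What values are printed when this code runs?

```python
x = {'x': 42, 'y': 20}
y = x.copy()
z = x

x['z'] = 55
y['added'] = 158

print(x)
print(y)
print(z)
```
{'x': 42, 'y': 20, 'z': 55}
{'x': 42, 'y': 20, 'added': 158}
{'x': 42, 'y': 20, 'z': 55}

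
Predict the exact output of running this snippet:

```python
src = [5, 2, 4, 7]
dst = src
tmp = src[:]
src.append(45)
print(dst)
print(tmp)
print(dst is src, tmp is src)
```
[5, 2, 4, 7, 45]
[5, 2, 4, 7]
True False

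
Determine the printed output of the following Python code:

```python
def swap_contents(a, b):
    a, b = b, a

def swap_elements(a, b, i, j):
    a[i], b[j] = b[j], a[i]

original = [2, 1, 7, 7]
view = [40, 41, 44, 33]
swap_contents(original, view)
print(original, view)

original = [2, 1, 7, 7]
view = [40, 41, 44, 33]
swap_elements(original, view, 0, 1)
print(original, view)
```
[2, 1, 7, 7] [40, 41, 44, 33]
[41, 1, 7, 7] [40, 2, 44, 33]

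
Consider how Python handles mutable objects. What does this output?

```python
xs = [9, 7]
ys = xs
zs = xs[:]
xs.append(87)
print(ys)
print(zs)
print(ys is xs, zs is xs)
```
[9, 7, 87]
[9, 7]
True False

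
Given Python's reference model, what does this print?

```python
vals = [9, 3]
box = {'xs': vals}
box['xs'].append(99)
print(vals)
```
[9, 3, 99]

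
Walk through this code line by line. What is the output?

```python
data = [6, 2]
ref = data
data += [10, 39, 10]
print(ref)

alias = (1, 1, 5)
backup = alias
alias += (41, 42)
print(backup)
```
[6, 2, 10, 39, 10]
(1, 1, 5)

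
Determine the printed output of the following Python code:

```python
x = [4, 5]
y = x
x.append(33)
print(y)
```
[4, 5, 33]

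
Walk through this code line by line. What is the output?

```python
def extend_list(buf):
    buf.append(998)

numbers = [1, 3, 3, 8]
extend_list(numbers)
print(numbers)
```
[1, 3, 3, 8, 998]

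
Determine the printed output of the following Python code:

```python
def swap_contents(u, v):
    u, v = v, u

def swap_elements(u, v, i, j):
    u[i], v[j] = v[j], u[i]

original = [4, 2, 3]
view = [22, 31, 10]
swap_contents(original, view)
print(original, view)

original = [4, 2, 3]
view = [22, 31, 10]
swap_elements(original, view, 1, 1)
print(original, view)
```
[4, 2, 3] [22, 31, 10]
[4, 31, 3] [22, 2, 10]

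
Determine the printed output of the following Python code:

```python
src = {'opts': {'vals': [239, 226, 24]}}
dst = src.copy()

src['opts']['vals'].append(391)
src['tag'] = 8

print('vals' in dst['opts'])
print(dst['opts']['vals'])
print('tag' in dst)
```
True
[239, 226, 24, 391]
False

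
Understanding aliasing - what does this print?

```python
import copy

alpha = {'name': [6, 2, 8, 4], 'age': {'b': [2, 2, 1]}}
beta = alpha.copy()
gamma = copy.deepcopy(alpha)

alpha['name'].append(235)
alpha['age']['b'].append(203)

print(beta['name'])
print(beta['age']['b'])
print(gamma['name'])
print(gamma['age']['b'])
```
[6, 2, 8, 4, 235]
[2, 2, 1, 203]
[6, 2, 8, 4]
[2, 2, 1]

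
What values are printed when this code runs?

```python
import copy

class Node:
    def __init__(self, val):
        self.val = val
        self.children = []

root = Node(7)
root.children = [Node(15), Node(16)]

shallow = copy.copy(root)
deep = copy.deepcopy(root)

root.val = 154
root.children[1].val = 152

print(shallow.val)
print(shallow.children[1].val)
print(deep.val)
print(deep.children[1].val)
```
7
152
7
16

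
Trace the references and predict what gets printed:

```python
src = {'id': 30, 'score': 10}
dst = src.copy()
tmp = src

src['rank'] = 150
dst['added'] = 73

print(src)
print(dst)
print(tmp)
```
{'id': 30, 'score': 10, 'rank': 150}
{'id': 30, 'score': 10, 'added': 73}
{'id': 30, 'score': 10, 'rank': 150}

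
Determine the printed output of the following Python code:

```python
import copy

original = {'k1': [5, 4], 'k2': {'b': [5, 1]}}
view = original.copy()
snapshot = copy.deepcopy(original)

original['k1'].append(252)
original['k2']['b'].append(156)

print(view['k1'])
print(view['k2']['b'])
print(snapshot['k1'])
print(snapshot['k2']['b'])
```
[5, 4, 252]
[5, 1, 156]
[5, 4]
[5, 1]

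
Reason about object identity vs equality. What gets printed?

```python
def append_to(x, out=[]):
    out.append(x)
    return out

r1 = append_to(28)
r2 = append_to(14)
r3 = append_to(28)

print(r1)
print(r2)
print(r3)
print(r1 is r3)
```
[28, 14, 28]
[28, 14, 28]
[28, 14, 28]
True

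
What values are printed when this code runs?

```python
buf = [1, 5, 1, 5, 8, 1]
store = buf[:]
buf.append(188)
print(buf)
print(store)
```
[1, 5, 1, 5, 8, 1, 188]
[1, 5, 1, 5, 8, 1]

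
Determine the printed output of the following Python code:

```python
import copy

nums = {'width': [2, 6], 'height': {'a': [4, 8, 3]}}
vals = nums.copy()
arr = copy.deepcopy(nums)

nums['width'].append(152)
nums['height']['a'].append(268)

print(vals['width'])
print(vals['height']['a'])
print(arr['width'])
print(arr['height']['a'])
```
[2, 6, 152]
[4, 8, 3, 268]
[2, 6]
[4, 8, 3]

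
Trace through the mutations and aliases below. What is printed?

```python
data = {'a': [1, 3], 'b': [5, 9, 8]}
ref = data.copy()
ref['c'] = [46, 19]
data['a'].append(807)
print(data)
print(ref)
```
{'a': [1, 3, 807], 'b': [5, 9, 8]}
{'a': [1, 3, 807], 'b': [5, 9, 8], 'c': [46, 19]}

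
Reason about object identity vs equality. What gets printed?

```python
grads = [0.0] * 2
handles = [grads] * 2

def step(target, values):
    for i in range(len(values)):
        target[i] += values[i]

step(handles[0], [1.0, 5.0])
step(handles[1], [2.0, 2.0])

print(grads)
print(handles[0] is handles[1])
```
[3.0, 7.0]
True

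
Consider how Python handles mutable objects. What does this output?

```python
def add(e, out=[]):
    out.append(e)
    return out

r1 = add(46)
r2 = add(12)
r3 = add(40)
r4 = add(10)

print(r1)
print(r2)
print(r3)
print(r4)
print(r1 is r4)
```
[46, 12, 40, 10]
[46, 12, 40, 10]
[46, 12, 40, 10]
[46, 12, 40, 10]
True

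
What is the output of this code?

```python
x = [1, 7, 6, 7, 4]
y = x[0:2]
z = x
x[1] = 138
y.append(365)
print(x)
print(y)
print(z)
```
[1, 138, 6, 7, 4]
[1, 7, 365]
[1, 138, 6, 7, 4]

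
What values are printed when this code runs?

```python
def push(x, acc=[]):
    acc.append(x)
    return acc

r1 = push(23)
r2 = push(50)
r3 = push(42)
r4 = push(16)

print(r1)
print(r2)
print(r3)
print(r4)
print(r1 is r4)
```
[23, 50, 42, 16]
[23, 50, 42, 16]
[23, 50, 42, 16]
[23, 50, 42, 16]
True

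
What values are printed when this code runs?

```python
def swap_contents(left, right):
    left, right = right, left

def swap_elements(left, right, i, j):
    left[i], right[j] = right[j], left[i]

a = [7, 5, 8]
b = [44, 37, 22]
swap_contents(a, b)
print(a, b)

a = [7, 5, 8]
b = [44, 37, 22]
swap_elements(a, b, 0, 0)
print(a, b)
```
[7, 5, 8] [44, 37, 22]
[44, 5, 8] [7, 37, 22]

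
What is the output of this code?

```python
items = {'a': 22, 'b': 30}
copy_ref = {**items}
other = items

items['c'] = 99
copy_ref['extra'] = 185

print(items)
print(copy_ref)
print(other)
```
{'a': 22, 'b': 30, 'c': 99}
{'a': 22, 'b': 30, 'extra': 185}
{'a': 22, 'b': 30, 'c': 99}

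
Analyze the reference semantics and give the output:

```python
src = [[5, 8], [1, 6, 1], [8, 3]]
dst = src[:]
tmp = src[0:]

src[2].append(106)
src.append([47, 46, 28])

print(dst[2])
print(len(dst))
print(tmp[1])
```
[8, 3, 106]
3
[1, 6, 1]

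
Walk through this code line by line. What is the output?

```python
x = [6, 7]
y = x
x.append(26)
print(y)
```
[6, 7, 26]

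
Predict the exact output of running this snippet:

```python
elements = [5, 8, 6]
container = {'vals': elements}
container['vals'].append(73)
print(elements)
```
[5, 8, 6, 73]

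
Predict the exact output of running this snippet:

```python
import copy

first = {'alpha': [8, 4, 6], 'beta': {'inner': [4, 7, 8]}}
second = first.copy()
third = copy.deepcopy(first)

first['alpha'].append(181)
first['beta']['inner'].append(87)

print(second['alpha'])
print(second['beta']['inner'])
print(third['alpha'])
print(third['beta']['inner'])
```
[8, 4, 6, 181]
[4, 7, 8, 87]
[8, 4, 6]
[4, 7, 8]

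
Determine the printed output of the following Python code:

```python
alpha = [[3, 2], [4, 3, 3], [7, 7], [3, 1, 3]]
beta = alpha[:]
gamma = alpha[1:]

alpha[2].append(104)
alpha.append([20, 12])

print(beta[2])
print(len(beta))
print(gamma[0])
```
[7, 7, 104]
4
[4, 3, 3]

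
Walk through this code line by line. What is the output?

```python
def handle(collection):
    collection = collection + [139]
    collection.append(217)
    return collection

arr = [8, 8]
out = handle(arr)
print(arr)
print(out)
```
[8, 8]
[8, 8, 139, 217]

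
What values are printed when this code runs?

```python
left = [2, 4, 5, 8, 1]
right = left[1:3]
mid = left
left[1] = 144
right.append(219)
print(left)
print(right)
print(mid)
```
[2, 144, 5, 8, 1]
[4, 5, 219]
[2, 144, 5, 8, 1]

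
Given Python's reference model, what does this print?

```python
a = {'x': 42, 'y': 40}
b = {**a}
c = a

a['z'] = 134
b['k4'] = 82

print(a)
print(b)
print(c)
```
{'x': 42, 'y': 40, 'z': 134}
{'x': 42, 'y': 40, 'k4': 82}
{'x': 42, 'y': 40, 'z': 134}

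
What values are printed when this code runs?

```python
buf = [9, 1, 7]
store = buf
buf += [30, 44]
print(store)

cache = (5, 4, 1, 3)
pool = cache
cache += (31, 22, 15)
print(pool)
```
[9, 1, 7, 30, 44]
(5, 4, 1, 3)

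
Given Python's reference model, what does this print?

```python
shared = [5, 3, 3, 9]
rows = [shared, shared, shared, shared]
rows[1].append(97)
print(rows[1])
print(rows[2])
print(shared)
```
[5, 3, 3, 9, 97]
[5, 3, 3, 9, 97]
[5, 3, 3, 9, 97]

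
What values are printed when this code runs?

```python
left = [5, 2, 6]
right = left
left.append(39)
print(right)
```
[5, 2, 6, 39]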